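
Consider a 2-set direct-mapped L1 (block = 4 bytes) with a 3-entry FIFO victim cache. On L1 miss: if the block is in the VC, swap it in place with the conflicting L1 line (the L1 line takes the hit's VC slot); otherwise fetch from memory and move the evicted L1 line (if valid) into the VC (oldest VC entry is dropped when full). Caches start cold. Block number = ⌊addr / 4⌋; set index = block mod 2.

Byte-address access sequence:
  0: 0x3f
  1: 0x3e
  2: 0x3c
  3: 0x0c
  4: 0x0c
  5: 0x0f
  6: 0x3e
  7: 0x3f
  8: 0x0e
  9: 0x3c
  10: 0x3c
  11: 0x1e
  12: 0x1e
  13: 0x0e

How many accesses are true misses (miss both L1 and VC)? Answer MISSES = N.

MISSES = 3

  [0] addr=0x3f blk=15 s=1: MISS | VC []
  [1] addr=0x3e blk=15 s=1: L1-HIT | VC []
  [2] addr=0x3c blk=15 s=1: L1-HIT | VC []
  [3] addr=0xc blk=3 s=1: MISS | VC [15]
  [4] addr=0xc blk=3 s=1: L1-HIT | VC [15]
  [5] addr=0xf blk=3 s=1: L1-HIT | VC [15]
  [6] addr=0x3e blk=15 s=1: VC-HIT | VC [3]
  [7] addr=0x3f blk=15 s=1: L1-HIT | VC [3]
  [8] addr=0xe blk=3 s=1: VC-HIT | VC [15]
  [9] addr=0x3c blk=15 s=1: VC-HIT | VC [3]
  [10] addr=0x3c blk=15 s=1: L1-HIT | VC [3]
  [11] addr=0x1e blk=7 s=1: MISS | VC [3, 15]
  [12] addr=0x1e blk=7 s=1: L1-HIT | VC [3, 15]
  [13] addr=0xe blk=3 s=1: VC-HIT | VC [7, 15]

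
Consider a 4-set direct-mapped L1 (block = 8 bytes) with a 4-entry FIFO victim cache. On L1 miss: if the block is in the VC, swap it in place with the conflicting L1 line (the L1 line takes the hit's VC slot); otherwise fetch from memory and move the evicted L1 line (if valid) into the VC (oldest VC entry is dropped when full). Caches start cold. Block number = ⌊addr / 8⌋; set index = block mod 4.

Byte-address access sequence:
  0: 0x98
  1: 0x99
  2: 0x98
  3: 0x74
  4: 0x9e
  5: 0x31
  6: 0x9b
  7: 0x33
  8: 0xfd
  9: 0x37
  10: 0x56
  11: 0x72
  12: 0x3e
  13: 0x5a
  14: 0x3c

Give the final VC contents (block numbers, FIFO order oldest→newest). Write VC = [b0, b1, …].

VC = [19, 6, 31, 11]

  [0] addr=0x98 blk=19 s=3: MISS | VC []
  [1] addr=0x99 blk=19 s=3: L1-HIT | VC []
  [2] addr=0x98 blk=19 s=3: L1-HIT | VC []
  [3] addr=0x74 blk=14 s=2: MISS | VC []
  [4] addr=0x9e blk=19 s=3: L1-HIT | VC []
  [5] addr=0x31 blk=6 s=2: MISS | VC [14]
  [6] addr=0x9b blk=19 s=3: L1-HIT | VC [14]
  [7] addr=0x33 blk=6 s=2: L1-HIT | VC [14]
  [8] addr=0xfd blk=31 s=3: MISS | VC [14, 19]
  [9] addr=0x37 blk=6 s=2: L1-HIT | VC [14, 19]
  [10] addr=0x56 blk=10 s=2: MISS | VC [14, 19, 6]
  [11] addr=0x72 blk=14 s=2: VC-HIT | VC [10, 19, 6]
  [12] addr=0x3e blk=7 s=3: MISS | VC [10, 19, 6, 31]
  [13] addr=0x5a blk=11 s=3: MISS | VC [19, 6, 31, 7]
  [14] addr=0x3c blk=7 s=3: VC-HIT | VC [19, 6, 31, 11]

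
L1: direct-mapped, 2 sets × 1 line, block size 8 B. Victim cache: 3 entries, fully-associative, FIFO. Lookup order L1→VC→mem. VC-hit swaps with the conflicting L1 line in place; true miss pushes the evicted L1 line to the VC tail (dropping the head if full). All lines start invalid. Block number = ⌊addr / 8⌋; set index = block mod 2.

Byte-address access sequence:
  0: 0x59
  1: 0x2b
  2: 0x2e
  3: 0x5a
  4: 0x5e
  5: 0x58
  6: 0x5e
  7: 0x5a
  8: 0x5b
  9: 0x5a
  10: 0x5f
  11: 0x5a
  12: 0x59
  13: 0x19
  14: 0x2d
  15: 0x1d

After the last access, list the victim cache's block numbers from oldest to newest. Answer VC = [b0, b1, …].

VC = [5, 11]

  [0] addr=0x59 blk=11 s=1: MISS | VC []
  [1] addr=0x2b blk=5 s=1: MISS | VC [11]
  [2] addr=0x2e blk=5 s=1: L1-HIT | VC [11]
  [3] addr=0x5a blk=11 s=1: VC-HIT | VC [5]
  [4] addr=0x5e blk=11 s=1: L1-HIT | VC [5]
  [5] addr=0x58 blk=11 s=1: L1-HIT | VC [5]
  [6] addr=0x5e blk=11 s=1: L1-HIT | VC [5]
  [7] addr=0x5a blk=11 s=1: L1-HIT | VC [5]
  [8] addr=0x5b blk=11 s=1: L1-HIT | VC [5]
  [9] addr=0x5a blk=11 s=1: L1-HIT | VC [5]
  [10] addr=0x5f blk=11 s=1: L1-HIT | VC [5]
  [11] addr=0x5a blk=11 s=1: L1-HIT | VC [5]
  [12] addr=0x59 blk=11 s=1: L1-HIT | VC [5]
  [13] addr=0x19 blk=3 s=1: MISS | VC [5, 11]
  [14] addr=0x2d blk=5 s=1: VC-HIT | VC [3, 11]
  [15] addr=0x1d blk=3 s=1: VC-HIT | VC [5, 11]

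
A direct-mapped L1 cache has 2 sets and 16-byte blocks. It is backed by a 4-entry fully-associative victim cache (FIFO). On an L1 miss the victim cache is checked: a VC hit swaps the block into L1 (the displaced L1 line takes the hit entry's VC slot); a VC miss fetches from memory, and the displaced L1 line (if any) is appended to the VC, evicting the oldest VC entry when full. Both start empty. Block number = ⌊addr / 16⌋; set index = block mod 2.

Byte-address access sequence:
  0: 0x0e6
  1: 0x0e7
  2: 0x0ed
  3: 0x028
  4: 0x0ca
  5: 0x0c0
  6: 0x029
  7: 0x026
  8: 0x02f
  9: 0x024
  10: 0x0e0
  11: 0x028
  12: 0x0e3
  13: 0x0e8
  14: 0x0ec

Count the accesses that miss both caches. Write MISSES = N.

MISSES = 3

#0 0xe6→b14/s0 MISS; vc=[]
#1 0xe7→b14/s0 L1-HIT; vc=[]
#2 0xed→b14/s0 L1-HIT; vc=[]
#3 0x28→b2/s0 MISS; vc=[14]
#4 0xca→b12/s0 MISS; vc=[14,2]
#5 0xc0→b12/s0 L1-HIT; vc=[14,2]
#6 0x29→b2/s0 VC-HIT; vc=[14,12]
#7 0x26→b2/s0 L1-HIT; vc=[14,12]
#8 0x2f→b2/s0 L1-HIT; vc=[14,12]
#9 0x24→b2/s0 L1-HIT; vc=[14,12]
#10 0xe0→b14/s0 VC-HIT; vc=[2,12]
#11 0x28→b2/s0 VC-HIT; vc=[14,12]
#12 0xe3→b14/s0 VC-HIT; vc=[2,12]
#13 0xe8→b14/s0 L1-HIT; vc=[2,12]
#14 0xec→b14/s0 L1-HIT; vc=[2,12]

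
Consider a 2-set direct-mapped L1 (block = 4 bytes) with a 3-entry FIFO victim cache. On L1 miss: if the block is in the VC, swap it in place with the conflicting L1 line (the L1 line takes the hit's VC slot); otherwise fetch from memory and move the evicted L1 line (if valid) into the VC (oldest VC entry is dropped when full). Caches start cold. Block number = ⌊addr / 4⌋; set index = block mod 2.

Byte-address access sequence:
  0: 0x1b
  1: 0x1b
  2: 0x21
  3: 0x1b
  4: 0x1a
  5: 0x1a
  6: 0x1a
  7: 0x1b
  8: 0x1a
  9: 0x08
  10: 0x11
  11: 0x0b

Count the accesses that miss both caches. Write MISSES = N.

MISSES = 4

  [0] addr=0x1b blk=6 s=0: MISS | VC []
  [1] addr=0x1b blk=6 s=0: L1-HIT | VC []
  [2] addr=0x21 blk=8 s=0: MISS | VC [6]
  [3] addr=0x1b blk=6 s=0: VC-HIT | VC [8]
  [4] addr=0x1a blk=6 s=0: L1-HIT | VC [8]
  [5] addr=0x1a blk=6 s=0: L1-HIT | VC [8]
  [6] addr=0x1a blk=6 s=0: L1-HIT | VC [8]
  [7] addr=0x1b blk=6 s=0: L1-HIT | VC [8]
  [8] addr=0x1a blk=6 s=0: L1-HIT | VC [8]
  [9] addr=0x8 blk=2 s=0: MISS | VC [8, 6]
  [10] addr=0x11 blk=4 s=0: MISS | VC [8, 6, 2]
  [11] addr=0xb blk=2 s=0: VC-HIT | VC [8, 6, 4]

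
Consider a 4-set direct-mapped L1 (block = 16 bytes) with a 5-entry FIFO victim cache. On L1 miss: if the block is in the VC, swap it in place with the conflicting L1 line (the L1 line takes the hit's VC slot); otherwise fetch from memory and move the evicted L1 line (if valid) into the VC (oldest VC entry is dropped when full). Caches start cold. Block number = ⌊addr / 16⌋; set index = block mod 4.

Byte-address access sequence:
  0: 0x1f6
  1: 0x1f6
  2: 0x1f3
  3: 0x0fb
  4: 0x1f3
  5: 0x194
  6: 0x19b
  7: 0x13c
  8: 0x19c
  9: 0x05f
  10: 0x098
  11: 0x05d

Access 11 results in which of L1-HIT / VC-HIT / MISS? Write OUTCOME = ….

0: 0x1f6 (blk 31, set 3) → MISS  vc=[]
1: 0x1f6 (blk 31, set 3) → L1-HIT  vc=[]
2: 0x1f3 (blk 31, set 3) → L1-HIT  vc=[]
3: 0xfb (blk 15, set 3) → MISS  vc=[31]
4: 0x1f3 (blk 31, set 3) → VC-HIT  vc=[15]
5: 0x194 (blk 25, set 1) → MISS  vc=[15]
6: 0x19b (blk 25, set 1) → L1-HIT  vc=[15]
7: 0x13c (blk 19, set 3) → MISS  vc=[15, 31]
8: 0x19c (blk 25, set 1) → L1-HIT  vc=[15, 31]
9: 0x5f (blk 5, set 1) → MISS  vc=[15, 31, 25]
10: 0x98 (blk 9, set 1) → MISS  vc=[15, 31, 25, 5]
11: 0x5d (blk 5, set 1) → VC-HIT  vc=[15, 31, 25, 9]

OUTCOME = VC-HIT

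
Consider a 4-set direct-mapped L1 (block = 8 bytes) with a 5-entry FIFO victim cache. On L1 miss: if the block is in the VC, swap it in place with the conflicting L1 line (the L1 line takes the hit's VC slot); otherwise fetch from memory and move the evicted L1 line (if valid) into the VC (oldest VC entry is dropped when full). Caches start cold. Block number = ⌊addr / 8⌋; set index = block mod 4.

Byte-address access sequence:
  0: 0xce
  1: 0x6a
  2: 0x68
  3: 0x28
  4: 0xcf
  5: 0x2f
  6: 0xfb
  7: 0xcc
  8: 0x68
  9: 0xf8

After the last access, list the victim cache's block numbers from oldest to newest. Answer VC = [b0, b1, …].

  [0] addr=0xce blk=25 s=1: MISS | VC []
  [1] addr=0x6a blk=13 s=1: MISS | VC [25]
  [2] addr=0x68 blk=13 s=1: L1-HIT | VC [25]
  [3] addr=0x28 blk=5 s=1: MISS | VC [25, 13]
  [4] addr=0xcf blk=25 s=1: VC-HIT | VC [5, 13]
  [5] addr=0x2f blk=5 s=1: VC-HIT | VC [25, 13]
  [6] addr=0xfb blk=31 s=3: MISS | VC [25, 13]
  [7] addr=0xcc blk=25 s=1: VC-HIT | VC [5, 13]
  [8] addr=0x68 blk=13 s=1: VC-HIT | VC [5, 25]
  [9] addr=0xf8 blk=31 s=3: L1-HIT | VC [5, 25]

VC = [5, 25]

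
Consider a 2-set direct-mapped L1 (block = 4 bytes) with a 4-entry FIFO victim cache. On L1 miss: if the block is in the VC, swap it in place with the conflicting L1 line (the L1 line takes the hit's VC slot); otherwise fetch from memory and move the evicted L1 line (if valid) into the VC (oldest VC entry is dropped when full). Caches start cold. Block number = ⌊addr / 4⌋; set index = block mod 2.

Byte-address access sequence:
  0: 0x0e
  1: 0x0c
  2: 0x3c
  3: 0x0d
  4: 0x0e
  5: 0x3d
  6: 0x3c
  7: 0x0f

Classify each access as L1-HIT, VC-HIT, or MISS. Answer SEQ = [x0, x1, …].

  [0] addr=0xe blk=3 s=1: MISS | VC []
  [1] addr=0xc blk=3 s=1: L1-HIT | VC []
  [2] addr=0x3c blk=15 s=1: MISS | VC [3]
  [3] addr=0xd blk=3 s=1: VC-HIT | VC [15]
  [4] addr=0xe blk=3 s=1: L1-HIT | VC [15]
  [5] addr=0x3d blk=15 s=1: VC-HIT | VC [3]
  [6] addr=0x3c blk=15 s=1: L1-HIT | VC [3]
  [7] addr=0xf blk=3 s=1: VC-HIT | VC [15]

SEQ = [MISS, L1-HIT, MISS, VC-HIT, L1-HIT, VC-HIT, L1-HIT, VC-HIT]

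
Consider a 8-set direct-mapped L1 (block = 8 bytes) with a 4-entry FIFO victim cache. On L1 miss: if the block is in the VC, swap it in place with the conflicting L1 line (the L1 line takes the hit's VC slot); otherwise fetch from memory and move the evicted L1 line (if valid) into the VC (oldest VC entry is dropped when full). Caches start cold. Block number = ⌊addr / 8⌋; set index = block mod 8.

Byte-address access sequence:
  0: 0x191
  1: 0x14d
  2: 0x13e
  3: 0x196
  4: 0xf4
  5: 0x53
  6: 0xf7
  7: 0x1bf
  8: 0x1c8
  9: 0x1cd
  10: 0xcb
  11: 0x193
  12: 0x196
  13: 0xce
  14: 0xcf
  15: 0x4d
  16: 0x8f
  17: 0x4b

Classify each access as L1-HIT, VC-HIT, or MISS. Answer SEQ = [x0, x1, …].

SEQ = [MISS, MISS, MISS, L1-HIT, MISS, MISS, L1-HIT, MISS, MISS, L1-HIT, MISS, VC-HIT, L1-HIT, L1-HIT, L1-HIT, MISS, MISS, VC-HIT]

  [0] addr=0x191 blk=50 s=2: MISS | VC []
  [1] addr=0x14d blk=41 s=1: MISS | VC []
  [2] addr=0x13e blk=39 s=7: MISS | VC []
  [3] addr=0x196 blk=50 s=2: L1-HIT | VC []
  [4] addr=0xf4 blk=30 s=6: MISS | VC []
  [5] addr=0x53 blk=10 s=2: MISS | VC [50]
  [6] addr=0xf7 blk=30 s=6: L1-HIT | VC [50]
  [7] addr=0x1bf blk=55 s=7: MISS | VC [50, 39]
  [8] addr=0x1c8 blk=57 s=1: MISS | VC [50, 39, 41]
  [9] addr=0x1cd blk=57 s=1: L1-HIT | VC [50, 39, 41]
  [10] addr=0xcb blk=25 s=1: MISS | VC [50, 39, 41, 57]
  [11] addr=0x193 blk=50 s=2: VC-HIT | VC [10, 39, 41, 57]
  [12] addr=0x196 blk=50 s=2: L1-HIT | VC [10, 39, 41, 57]
  [13] addr=0xce blk=25 s=1: L1-HIT | VC [10, 39, 41, 57]
  [14] addr=0xcf blk=25 s=1: L1-HIT | VC [10, 39, 41, 57]
  [15] addr=0x4d blk=9 s=1: MISS | VC [39, 41, 57, 25]
  [16] addr=0x8f blk=17 s=1: MISS | VC [41, 57, 25, 9]
  [17] addr=0x4b blk=9 s=1: VC-HIT | VC [41, 57, 25, 17]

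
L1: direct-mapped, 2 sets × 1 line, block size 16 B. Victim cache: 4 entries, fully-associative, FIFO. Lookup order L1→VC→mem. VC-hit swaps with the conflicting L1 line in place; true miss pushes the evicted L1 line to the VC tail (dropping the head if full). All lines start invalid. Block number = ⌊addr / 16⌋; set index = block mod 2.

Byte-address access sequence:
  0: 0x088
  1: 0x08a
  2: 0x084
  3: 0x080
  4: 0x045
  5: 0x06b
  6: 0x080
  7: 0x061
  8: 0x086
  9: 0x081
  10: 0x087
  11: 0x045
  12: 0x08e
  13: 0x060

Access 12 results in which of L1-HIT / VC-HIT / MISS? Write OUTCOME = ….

OUTCOME = VC-HIT

#0 0x88→b8/s0 MISS; vc=[]
#1 0x8a→b8/s0 L1-HIT; vc=[]
#2 0x84→b8/s0 L1-HIT; vc=[]
#3 0x80→b8/s0 L1-HIT; vc=[]
#4 0x45→b4/s0 MISS; vc=[8]
#5 0x6b→b6/s0 MISS; vc=[8,4]
#6 0x80→b8/s0 VC-HIT; vc=[6,4]
#7 0x61→b6/s0 VC-HIT; vc=[8,4]
#8 0x86→b8/s0 VC-HIT; vc=[6,4]
#9 0x81→b8/s0 L1-HIT; vc=[6,4]
#10 0x87→b8/s0 L1-HIT; vc=[6,4]
#11 0x45→b4/s0 VC-HIT; vc=[6,8]
#12 0x8e→b8/s0 VC-HIT; vc=[6,4]
#13 0x60→b6/s0 VC-HIT; vc=[8,4]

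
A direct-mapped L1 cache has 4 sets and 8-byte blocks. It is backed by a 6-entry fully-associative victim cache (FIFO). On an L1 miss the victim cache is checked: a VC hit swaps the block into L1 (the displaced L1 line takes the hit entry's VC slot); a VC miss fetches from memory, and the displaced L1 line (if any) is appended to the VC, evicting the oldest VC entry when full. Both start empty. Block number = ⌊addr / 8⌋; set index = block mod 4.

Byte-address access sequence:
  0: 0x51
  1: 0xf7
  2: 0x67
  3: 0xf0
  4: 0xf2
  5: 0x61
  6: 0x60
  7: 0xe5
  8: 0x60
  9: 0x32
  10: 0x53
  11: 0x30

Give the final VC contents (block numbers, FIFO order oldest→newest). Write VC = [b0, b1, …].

  [0] addr=0x51 blk=10 s=2: MISS | VC []
  [1] addr=0xf7 blk=30 s=2: MISS | VC [10]
  [2] addr=0x67 blk=12 s=0: MISS | VC [10]
  [3] addr=0xf0 blk=30 s=2: L1-HIT | VC [10]
  [4] addr=0xf2 blk=30 s=2: L1-HIT | VC [10]
  [5] addr=0x61 blk=12 s=0: L1-HIT | VC [10]
  [6] addr=0x60 blk=12 s=0: L1-HIT | VC [10]
  [7] addr=0xe5 blk=28 s=0: MISS | VC [10, 12]
  [8] addr=0x60 blk=12 s=0: VC-HIT | VC [10, 28]
  [9] addr=0x32 blk=6 s=2: MISS | VC [10, 28, 30]
  [10] addr=0x53 blk=10 s=2: VC-HIT | VC [6, 28, 30]
  [11] addr=0x30 blk=6 s=2: VC-HIT | VC [10, 28, 30]

VC = [10, 28, 30]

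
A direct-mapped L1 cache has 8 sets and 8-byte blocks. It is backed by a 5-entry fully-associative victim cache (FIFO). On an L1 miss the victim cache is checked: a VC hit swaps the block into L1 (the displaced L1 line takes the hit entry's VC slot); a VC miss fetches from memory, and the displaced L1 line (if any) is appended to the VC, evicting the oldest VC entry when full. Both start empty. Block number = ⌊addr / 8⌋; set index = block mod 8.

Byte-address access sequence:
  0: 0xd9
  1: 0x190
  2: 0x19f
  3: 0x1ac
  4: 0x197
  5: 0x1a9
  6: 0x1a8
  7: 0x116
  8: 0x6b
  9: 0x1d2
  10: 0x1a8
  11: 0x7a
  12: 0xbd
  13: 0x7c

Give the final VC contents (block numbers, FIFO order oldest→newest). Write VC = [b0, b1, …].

VC = [27, 50, 13, 34, 23]

#0 0xd9→b27/s3 MISS; vc=[]
#1 0x190→b50/s2 MISS; vc=[]
#2 0x19f→b51/s3 MISS; vc=[27]
#3 0x1ac→b53/s5 MISS; vc=[27]
#4 0x197→b50/s2 L1-HIT; vc=[27]
#5 0x1a9→b53/s5 L1-HIT; vc=[27]
#6 0x1a8→b53/s5 L1-HIT; vc=[27]
#7 0x116→b34/s2 MISS; vc=[27,50]
#8 0x6b→b13/s5 MISS; vc=[27,50,53]
#9 0x1d2→b58/s2 MISS; vc=[27,50,53,34]
#10 0x1a8→b53/s5 VC-HIT; vc=[27,50,13,34]
#11 0x7a→b15/s7 MISS; vc=[27,50,13,34]
#12 0xbd→b23/s7 MISS; vc=[27,50,13,34,15]
#13 0x7c→b15/s7 VC-HIT; vc=[27,50,13,34,23]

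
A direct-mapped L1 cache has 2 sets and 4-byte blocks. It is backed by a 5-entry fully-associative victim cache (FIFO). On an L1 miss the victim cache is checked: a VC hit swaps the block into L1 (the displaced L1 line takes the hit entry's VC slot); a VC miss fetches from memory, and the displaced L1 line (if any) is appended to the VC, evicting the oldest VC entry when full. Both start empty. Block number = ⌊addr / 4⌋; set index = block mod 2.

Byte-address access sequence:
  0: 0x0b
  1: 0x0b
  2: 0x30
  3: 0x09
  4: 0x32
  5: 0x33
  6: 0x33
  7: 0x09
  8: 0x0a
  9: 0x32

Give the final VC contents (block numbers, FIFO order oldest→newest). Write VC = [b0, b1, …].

VC = [2]

0: 0xb (blk 2, set 0) → MISS  vc=[]
1: 0xb (blk 2, set 0) → L1-HIT  vc=[]
2: 0x30 (blk 12, set 0) → MISS  vc=[2]
3: 0x9 (blk 2, set 0) → VC-HIT  vc=[12]
4: 0x32 (blk 12, set 0) → VC-HIT  vc=[2]
5: 0x33 (blk 12, set 0) → L1-HIT  vc=[2]
6: 0x33 (blk 12, set 0) → L1-HIT  vc=[2]
7: 0x9 (blk 2, set 0) → VC-HIT  vc=[12]
8: 0xa (blk 2, set 0) → L1-HIT  vc=[12]
9: 0x32 (blk 12, set 0) → VC-HIT  vc=[2]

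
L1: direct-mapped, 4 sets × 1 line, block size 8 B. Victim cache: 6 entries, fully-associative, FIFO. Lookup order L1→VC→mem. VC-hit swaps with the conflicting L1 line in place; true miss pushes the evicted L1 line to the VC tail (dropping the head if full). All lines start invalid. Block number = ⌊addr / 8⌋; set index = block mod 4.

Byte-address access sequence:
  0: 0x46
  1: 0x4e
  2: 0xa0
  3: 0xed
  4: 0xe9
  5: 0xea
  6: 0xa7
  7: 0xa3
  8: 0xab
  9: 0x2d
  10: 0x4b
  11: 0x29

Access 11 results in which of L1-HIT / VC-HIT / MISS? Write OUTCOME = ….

#0 0x46→b8/s0 MISS; vc=[]
#1 0x4e→b9/s1 MISS; vc=[]
#2 0xa0→b20/s0 MISS; vc=[8]
#3 0xed→b29/s1 MISS; vc=[8,9]
#4 0xe9→b29/s1 L1-HIT; vc=[8,9]
#5 0xea→b29/s1 L1-HIT; vc=[8,9]
#6 0xa7→b20/s0 L1-HIT; vc=[8,9]
#7 0xa3→b20/s0 L1-HIT; vc=[8,9]
#8 0xab→b21/s1 MISS; vc=[8,9,29]
#9 0x2d→b5/s1 MISS; vc=[8,9,29,21]
#10 0x4b→b9/s1 VC-HIT; vc=[8,5,29,21]
#11 0x29→b5/s1 VC-HIT; vc=[8,9,29,21]

OUTCOME = VC-HIT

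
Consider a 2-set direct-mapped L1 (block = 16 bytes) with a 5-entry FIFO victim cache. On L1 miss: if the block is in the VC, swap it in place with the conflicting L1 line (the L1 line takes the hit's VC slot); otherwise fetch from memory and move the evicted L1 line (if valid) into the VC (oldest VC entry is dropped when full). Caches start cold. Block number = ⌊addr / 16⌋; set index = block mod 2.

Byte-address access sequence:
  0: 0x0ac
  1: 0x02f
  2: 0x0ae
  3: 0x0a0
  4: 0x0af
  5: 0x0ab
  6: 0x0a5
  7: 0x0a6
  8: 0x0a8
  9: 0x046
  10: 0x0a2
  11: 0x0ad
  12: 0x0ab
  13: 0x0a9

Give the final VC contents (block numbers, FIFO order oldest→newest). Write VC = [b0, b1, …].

#0 0xac→b10/s0 MISS; vc=[]
#1 0x2f→b2/s0 MISS; vc=[10]
#2 0xae→b10/s0 VC-HIT; vc=[2]
#3 0xa0→b10/s0 L1-HIT; vc=[2]
#4 0xaf→b10/s0 L1-HIT; vc=[2]
#5 0xab→b10/s0 L1-HIT; vc=[2]
#6 0xa5→b10/s0 L1-HIT; vc=[2]
#7 0xa6→b10/s0 L1-HIT; vc=[2]
#8 0xa8→b10/s0 L1-HIT; vc=[2]
#9 0x46→b4/s0 MISS; vc=[2,10]
#10 0xa2→b10/s0 VC-HIT; vc=[2,4]
#11 0xad→b10/s0 L1-HIT; vc=[2,4]
#12 0xab→b10/s0 L1-HIT; vc=[2,4]
#13 0xa9→b10/s0 L1-HIT; vc=[2,4]

VC = [2, 4]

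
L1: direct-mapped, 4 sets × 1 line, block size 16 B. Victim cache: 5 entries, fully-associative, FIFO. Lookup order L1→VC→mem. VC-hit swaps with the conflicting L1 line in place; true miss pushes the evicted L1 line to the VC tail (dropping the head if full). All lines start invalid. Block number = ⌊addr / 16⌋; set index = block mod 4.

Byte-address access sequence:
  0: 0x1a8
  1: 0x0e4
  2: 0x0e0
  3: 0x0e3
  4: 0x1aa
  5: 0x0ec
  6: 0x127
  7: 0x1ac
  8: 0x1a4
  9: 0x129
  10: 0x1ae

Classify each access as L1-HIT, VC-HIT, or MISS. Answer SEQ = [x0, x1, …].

SEQ = [MISS, MISS, L1-HIT, L1-HIT, VC-HIT, VC-HIT, MISS, VC-HIT, L1-HIT, VC-HIT, VC-HIT]

  [0] addr=0x1a8 blk=26 s=2: MISS | VC []
  [1] addr=0xe4 blk=14 s=2: MISS | VC [26]
  [2] addr=0xe0 blk=14 s=2: L1-HIT | VC [26]
  [3] addr=0xe3 blk=14 s=2: L1-HIT | VC [26]
  [4] addr=0x1aa blk=26 s=2: VC-HIT | VC [14]
  [5] addr=0xec blk=14 s=2: VC-HIT | VC [26]
  [6] addr=0x127 blk=18 s=2: MISS | VC [26, 14]
  [7] addr=0x1ac blk=26 s=2: VC-HIT | VC [18, 14]
  [8] addr=0x1a4 blk=26 s=2: L1-HIT | VC [18, 14]
  [9] addr=0x129 blk=18 s=2: VC-HIT | VC [26, 14]
  [10] addr=0x1ae blk=26 s=2: VC-HIT | VC [18, 14]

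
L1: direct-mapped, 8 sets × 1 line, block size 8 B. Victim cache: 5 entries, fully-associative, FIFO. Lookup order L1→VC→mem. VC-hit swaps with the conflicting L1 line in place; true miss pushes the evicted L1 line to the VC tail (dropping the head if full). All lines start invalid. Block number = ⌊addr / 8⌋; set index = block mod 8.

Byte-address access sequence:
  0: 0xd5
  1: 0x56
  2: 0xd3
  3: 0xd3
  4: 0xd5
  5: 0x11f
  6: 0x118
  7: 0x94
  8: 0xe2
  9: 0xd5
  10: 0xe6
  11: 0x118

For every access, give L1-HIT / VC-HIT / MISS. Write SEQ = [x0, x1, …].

SEQ = [MISS, MISS, VC-HIT, L1-HIT, L1-HIT, MISS, L1-HIT, MISS, MISS, VC-HIT, L1-HIT, L1-HIT]

0: 0xd5 (blk 26, set 2) → MISS  vc=[]
1: 0x56 (blk 10, set 2) → MISS  vc=[26]
2: 0xd3 (blk 26, set 2) → VC-HIT  vc=[10]
3: 0xd3 (blk 26, set 2) → L1-HIT  vc=[10]
4: 0xd5 (blk 26, set 2) → L1-HIT  vc=[10]
5: 0x11f (blk 35, set 3) → MISS  vc=[10]
6: 0x118 (blk 35, set 3) → L1-HIT  vc=[10]
7: 0x94 (blk 18, set 2) → MISS  vc=[10, 26]
8: 0xe2 (blk 28, set 4) → MISS  vc=[10, 26]
9: 0xd5 (blk 26, set 2) → VC-HIT  vc=[10, 18]
10: 0xe6 (blk 28, set 4) → L1-HIT  vc=[10, 18]
11: 0x118 (blk 35, set 3) → L1-HIT  vc=[10, 18]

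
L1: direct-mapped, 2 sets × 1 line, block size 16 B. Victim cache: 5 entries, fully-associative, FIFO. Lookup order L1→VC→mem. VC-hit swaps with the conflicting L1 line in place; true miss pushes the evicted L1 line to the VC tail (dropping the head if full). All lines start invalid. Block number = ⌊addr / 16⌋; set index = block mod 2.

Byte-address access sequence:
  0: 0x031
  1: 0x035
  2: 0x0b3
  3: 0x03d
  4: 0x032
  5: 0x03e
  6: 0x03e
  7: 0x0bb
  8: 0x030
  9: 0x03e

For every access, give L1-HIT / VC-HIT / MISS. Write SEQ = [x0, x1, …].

SEQ = [MISS, L1-HIT, MISS, VC-HIT, L1-HIT, L1-HIT, L1-HIT, VC-HIT, VC-HIT, L1-HIT]

0: 0x31 (blk 3, set 1) → MISS  vc=[]
1: 0x35 (blk 3, set 1) → L1-HIT  vc=[]
2: 0xb3 (blk 11, set 1) → MISS  vc=[3]
3: 0x3d (blk 3, set 1) → VC-HIT  vc=[11]
4: 0x32 (blk 3, set 1) → L1-HIT  vc=[11]
5: 0x3e (blk 3, set 1) → L1-HIT  vc=[11]
6: 0x3e (blk 3, set 1) → L1-HIT  vc=[11]
7: 0xbb (blk 11, set 1) → VC-HIT  vc=[3]
8: 0x30 (blk 3, set 1) → VC-HIT  vc=[11]
9: 0x3e (blk 3, set 1) → L1-HIT  vc=[11]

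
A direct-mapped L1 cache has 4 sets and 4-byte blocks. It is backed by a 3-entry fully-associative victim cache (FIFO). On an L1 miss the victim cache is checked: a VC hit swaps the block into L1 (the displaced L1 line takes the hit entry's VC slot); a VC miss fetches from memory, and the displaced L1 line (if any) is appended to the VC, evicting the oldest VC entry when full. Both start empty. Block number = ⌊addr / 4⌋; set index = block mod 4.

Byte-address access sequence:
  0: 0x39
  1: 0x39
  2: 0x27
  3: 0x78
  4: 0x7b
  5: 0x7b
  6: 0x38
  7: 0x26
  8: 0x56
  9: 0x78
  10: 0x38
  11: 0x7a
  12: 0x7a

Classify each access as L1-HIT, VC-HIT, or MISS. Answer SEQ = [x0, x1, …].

SEQ = [MISS, L1-HIT, MISS, MISS, L1-HIT, L1-HIT, VC-HIT, L1-HIT, MISS, VC-HIT, VC-HIT, VC-HIT, L1-HIT]

0: 0x39 (blk 14, set 2) → MISS  vc=[]
1: 0x39 (blk 14, set 2) → L1-HIT  vc=[]
2: 0x27 (blk 9, set 1) → MISS  vc=[]
3: 0x78 (blk 30, set 2) → MISS  vc=[14]
4: 0x7b (blk 30, set 2) → L1-HIT  vc=[14]
5: 0x7b (blk 30, set 2) → L1-HIT  vc=[14]
6: 0x38 (blk 14, set 2) → VC-HIT  vc=[30]
7: 0x26 (blk 9, set 1) → L1-HIT  vc=[30]
8: 0x56 (blk 21, set 1) → MISS  vc=[30, 9]
9: 0x78 (blk 30, set 2) → VC-HIT  vc=[14, 9]
10: 0x38 (blk 14, set 2) → VC-HIT  vc=[30, 9]
11: 0x7a (blk 30, set 2) → VC-HIT  vc=[14, 9]
12: 0x7a (blk 30, set 2) → L1-HIT  vc=[14, 9]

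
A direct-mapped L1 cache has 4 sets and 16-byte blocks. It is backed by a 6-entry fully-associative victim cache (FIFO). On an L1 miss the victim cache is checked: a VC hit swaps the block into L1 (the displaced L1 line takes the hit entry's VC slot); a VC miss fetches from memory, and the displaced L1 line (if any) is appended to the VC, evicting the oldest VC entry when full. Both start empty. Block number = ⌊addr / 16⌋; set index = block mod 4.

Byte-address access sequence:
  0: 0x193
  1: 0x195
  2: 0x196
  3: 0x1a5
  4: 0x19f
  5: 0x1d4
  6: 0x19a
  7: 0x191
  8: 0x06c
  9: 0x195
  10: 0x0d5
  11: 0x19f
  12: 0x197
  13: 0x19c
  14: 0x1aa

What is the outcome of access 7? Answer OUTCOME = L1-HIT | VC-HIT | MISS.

0: 0x193 (blk 25, set 1) → MISS  vc=[]
1: 0x195 (blk 25, set 1) → L1-HIT  vc=[]
2: 0x196 (blk 25, set 1) → L1-HIT  vc=[]
3: 0x1a5 (blk 26, set 2) → MISS  vc=[]
4: 0x19f (blk 25, set 1) → L1-HIT  vc=[]
5: 0x1d4 (blk 29, set 1) → MISS  vc=[25]
6: 0x19a (blk 25, set 1) → VC-HIT  vc=[29]
7: 0x191 (blk 25, set 1) → L1-HIT  vc=[29]
8: 0x6c (blk 6, set 2) → MISS  vc=[29, 26]
9: 0x195 (blk 25, set 1) → L1-HIT  vc=[29, 26]
10: 0xd5 (blk 13, set 1) → MISS  vc=[29, 26, 25]
11: 0x19f (blk 25, set 1) → VC-HIT  vc=[29, 26, 13]
12: 0x197 (blk 25, set 1) → L1-HIT  vc=[29, 26, 13]
13: 0x19c (blk 25, set 1) → L1-HIT  vc=[29, 26, 13]
14: 0x1aa (blk 26, set 2) → VC-HIT  vc=[29, 6, 13]

OUTCOME = L1-HIT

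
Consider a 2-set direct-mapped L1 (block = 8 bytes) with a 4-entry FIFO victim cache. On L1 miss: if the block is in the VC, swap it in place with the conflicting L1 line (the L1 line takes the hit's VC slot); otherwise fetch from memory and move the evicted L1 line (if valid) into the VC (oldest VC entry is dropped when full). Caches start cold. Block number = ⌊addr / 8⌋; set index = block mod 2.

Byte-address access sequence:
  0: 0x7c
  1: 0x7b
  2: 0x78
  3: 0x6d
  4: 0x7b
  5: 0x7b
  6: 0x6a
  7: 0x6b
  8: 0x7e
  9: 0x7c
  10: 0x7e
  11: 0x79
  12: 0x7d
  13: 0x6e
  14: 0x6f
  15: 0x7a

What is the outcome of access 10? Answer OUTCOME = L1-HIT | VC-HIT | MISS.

  [0] addr=0x7c blk=15 s=1: MISS | VC []
  [1] addr=0x7b blk=15 s=1: L1-HIT | VC []
  [2] addr=0x78 blk=15 s=1: L1-HIT | VC []
  [3] addr=0x6d blk=13 s=1: MISS | VC [15]
  [4] addr=0x7b blk=15 s=1: VC-HIT | VC [13]
  [5] addr=0x7b blk=15 s=1: L1-HIT | VC [13]
  [6] addr=0x6a blk=13 s=1: VC-HIT | VC [15]
  [7] addr=0x6b blk=13 s=1: L1-HIT | VC [15]
  [8] addr=0x7e blk=15 s=1: VC-HIT | VC [13]
  [9] addr=0x7c blk=15 s=1: L1-HIT | VC [13]
  [10] addr=0x7e blk=15 s=1: L1-HIT | VC [13]
  [11] addr=0x79 blk=15 s=1: L1-HIT | VC [13]
  [12] addr=0x7d blk=15 s=1: L1-HIT | VC [13]
  [13] addr=0x6e blk=13 s=1: VC-HIT | VC [15]
  [14] addr=0x6f blk=13 s=1: L1-HIT | VC [15]
  [15] addr=0x7a blk=15 s=1: VC-HIT | VC [13]

OUTCOME = L1-HIT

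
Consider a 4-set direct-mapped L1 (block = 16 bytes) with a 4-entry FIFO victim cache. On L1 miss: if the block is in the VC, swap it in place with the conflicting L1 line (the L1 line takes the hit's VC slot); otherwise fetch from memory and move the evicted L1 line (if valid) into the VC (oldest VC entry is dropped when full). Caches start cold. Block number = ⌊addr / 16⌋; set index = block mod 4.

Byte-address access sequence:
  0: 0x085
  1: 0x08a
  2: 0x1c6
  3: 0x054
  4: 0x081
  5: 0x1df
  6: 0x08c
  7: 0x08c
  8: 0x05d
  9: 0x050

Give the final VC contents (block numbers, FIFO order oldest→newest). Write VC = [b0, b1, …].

#0 0x85→b8/s0 MISS; vc=[]
#1 0x8a→b8/s0 L1-HIT; vc=[]
#2 0x1c6→b28/s0 MISS; vc=[8]
#3 0x54→b5/s1 MISS; vc=[8]
#4 0x81→b8/s0 VC-HIT; vc=[28]
#5 0x1df→b29/s1 MISS; vc=[28,5]
#6 0x8c→b8/s0 L1-HIT; vc=[28,5]
#7 0x8c→b8/s0 L1-HIT; vc=[28,5]
#8 0x5d→b5/s1 VC-HIT; vc=[28,29]
#9 0x50→b5/s1 L1-HIT; vc=[28,29]

VC = [28, 29]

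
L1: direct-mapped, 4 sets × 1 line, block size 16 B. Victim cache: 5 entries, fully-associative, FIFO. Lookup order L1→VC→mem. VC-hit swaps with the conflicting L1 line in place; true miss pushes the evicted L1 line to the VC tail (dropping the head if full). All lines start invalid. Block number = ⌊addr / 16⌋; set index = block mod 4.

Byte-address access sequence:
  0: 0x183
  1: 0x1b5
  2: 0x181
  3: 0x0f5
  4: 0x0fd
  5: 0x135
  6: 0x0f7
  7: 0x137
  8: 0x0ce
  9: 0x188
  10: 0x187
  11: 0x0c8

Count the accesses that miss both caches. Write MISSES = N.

MISSES = 5

#0 0x183→b24/s0 MISS; vc=[]
#1 0x1b5→b27/s3 MISS; vc=[]
#2 0x181→b24/s0 L1-HIT; vc=[]
#3 0xf5→b15/s3 MISS; vc=[27]
#4 0xfd→b15/s3 L1-HIT; vc=[27]
#5 0x135→b19/s3 MISS; vc=[27,15]
#6 0xf7→b15/s3 VC-HIT; vc=[27,19]
#7 0x137→b19/s3 VC-HIT; vc=[27,15]
#8 0xce→b12/s0 MISS; vc=[27,15,24]
#9 0x188→b24/s0 VC-HIT; vc=[27,15,12]
#10 0x187→b24/s0 L1-HIT; vc=[27,15,12]
#11 0xc8→b12/s0 VC-HIT; vc=[27,15,24]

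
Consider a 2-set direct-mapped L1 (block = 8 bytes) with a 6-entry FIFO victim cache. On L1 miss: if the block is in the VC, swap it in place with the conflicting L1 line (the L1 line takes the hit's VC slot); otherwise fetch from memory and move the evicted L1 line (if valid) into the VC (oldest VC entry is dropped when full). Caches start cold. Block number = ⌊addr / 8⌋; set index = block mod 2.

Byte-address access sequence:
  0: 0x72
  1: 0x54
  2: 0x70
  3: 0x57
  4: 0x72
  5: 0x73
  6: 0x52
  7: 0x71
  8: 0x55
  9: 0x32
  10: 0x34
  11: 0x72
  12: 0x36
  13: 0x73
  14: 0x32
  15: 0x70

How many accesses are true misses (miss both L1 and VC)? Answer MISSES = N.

MISSES = 3

0: 0x72 (blk 14, set 0) → MISS  vc=[]
1: 0x54 (blk 10, set 0) → MISS  vc=[14]
2: 0x70 (blk 14, set 0) → VC-HIT  vc=[10]
3: 0x57 (blk 10, set 0) → VC-HIT  vc=[14]
4: 0x72 (blk 14, set 0) → VC-HIT  vc=[10]
5: 0x73 (blk 14, set 0) → L1-HIT  vc=[10]
6: 0x52 (blk 10, set 0) → VC-HIT  vc=[14]
7: 0x71 (blk 14, set 0) → VC-HIT  vc=[10]
8: 0x55 (blk 10, set 0) → VC-HIT  vc=[14]
9: 0x32 (blk 6, set 0) → MISS  vc=[14, 10]
10: 0x34 (blk 6, set 0) → L1-HIT  vc=[14, 10]
11: 0x72 (blk 14, set 0) → VC-HIT  vc=[6, 10]
12: 0x36 (blk 6, set 0) → VC-HIT  vc=[14, 10]
13: 0x73 (blk 14, set 0) → VC-HIT  vc=[6, 10]
14: 0x32 (blk 6, set 0) → VC-HIT  vc=[14, 10]
15: 0x70 (blk 14, set 0) → VC-HIT  vc=[6, 10]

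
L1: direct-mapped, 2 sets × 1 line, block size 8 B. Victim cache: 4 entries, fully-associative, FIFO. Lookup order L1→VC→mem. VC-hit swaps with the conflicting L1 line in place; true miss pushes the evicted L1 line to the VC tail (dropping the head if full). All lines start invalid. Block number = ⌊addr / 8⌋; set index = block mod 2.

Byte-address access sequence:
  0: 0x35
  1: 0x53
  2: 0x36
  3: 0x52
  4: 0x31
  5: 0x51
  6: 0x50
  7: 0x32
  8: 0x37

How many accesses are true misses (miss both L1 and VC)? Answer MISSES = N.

  [0] addr=0x35 blk=6 s=0: MISS | VC []
  [1] addr=0x53 blk=10 s=0: MISS | VC [6]
  [2] addr=0x36 blk=6 s=0: VC-HIT | VC [10]
  [3] addr=0x52 blk=10 s=0: VC-HIT | VC [6]
  [4] addr=0x31 blk=6 s=0: VC-HIT | VC [10]
  [5] addr=0x51 blk=10 s=0: VC-HIT | VC [6]
  [6] addr=0x50 blk=10 s=0: L1-HIT | VC [6]
  [7] addr=0x32 blk=6 s=0: VC-HIT | VC [10]
  [8] addr=0x37 blk=6 s=0: L1-HIT | VC [10]

MISSES = 2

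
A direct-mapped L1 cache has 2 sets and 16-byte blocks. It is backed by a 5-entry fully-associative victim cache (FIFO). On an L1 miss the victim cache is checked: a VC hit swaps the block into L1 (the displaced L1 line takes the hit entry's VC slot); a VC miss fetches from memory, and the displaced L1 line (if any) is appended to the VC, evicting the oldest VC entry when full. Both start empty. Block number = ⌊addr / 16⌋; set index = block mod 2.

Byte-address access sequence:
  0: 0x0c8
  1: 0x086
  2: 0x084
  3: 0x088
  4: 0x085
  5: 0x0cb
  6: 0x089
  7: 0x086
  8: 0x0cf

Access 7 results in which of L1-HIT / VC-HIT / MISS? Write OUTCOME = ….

  [0] addr=0xc8 blk=12 s=0: MISS | VC []
  [1] addr=0x86 blk=8 s=0: MISS | VC [12]
  [2] addr=0x84 blk=8 s=0: L1-HIT | VC [12]
  [3] addr=0x88 blk=8 s=0: L1-HIT | VC [12]
  [4] addr=0x85 blk=8 s=0: L1-HIT | VC [12]
  [5] addr=0xcb blk=12 s=0: VC-HIT | VC [8]
  [6] addr=0x89 blk=8 s=0: VC-HIT | VC [12]
  [7] addr=0x86 blk=8 s=0: L1-HIT | VC [12]
  [8] addr=0xcf blk=12 s=0: VC-HIT | VC [8]

OUTCOME = L1-HIT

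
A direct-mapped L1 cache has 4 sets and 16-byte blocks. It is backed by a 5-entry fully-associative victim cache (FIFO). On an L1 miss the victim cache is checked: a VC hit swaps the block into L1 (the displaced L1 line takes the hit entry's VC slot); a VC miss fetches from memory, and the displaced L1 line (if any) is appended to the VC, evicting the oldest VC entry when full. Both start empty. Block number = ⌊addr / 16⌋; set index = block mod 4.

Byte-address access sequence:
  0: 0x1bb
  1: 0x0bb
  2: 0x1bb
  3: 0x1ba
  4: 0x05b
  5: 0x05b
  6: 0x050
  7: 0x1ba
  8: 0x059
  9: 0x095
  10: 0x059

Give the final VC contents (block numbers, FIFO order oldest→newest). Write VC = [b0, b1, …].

VC = [11, 9]

#0 0x1bb→b27/s3 MISS; vc=[]
#1 0xbb→b11/s3 MISS; vc=[27]
#2 0x1bb→b27/s3 VC-HIT; vc=[11]
#3 0x1ba→b27/s3 L1-HIT; vc=[11]
#4 0x5b→b5/s1 MISS; vc=[11]
#5 0x5b→b5/s1 L1-HIT; vc=[11]
#6 0x50→b5/s1 L1-HIT; vc=[11]
#7 0x1ba→b27/s3 L1-HIT; vc=[11]
#8 0x59→b5/s1 L1-HIT; vc=[11]
#9 0x95→b9/s1 MISS; vc=[11,5]
#10 0x59→b5/s1 VC-HIT; vc=[11,9]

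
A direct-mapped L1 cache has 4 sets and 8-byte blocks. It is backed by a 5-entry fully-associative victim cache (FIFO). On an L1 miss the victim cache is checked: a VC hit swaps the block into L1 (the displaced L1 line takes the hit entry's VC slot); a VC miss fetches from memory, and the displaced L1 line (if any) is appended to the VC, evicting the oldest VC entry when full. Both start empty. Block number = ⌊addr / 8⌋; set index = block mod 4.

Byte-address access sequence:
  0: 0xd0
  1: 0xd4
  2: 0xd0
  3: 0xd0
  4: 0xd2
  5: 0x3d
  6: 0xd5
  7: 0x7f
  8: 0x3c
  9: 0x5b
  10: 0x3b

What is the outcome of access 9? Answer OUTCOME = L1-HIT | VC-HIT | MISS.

OUTCOME = MISS

#0 0xd0→b26/s2 MISS; vc=[]
#1 0xd4→b26/s2 L1-HIT; vc=[]
#2 0xd0→b26/s2 L1-HIT; vc=[]
#3 0xd0→b26/s2 L1-HIT; vc=[]
#4 0xd2→b26/s2 L1-HIT; vc=[]
#5 0x3d→b7/s3 MISS; vc=[]
#6 0xd5→b26/s2 L1-HIT; vc=[]
#7 0x7f→b15/s3 MISS; vc=[7]
#8 0x3c→b7/s3 VC-HIT; vc=[15]
#9 0x5b→b11/s3 MISS; vc=[15,7]
#10 0x3b→b7/s3 VC-HIT; vc=[15,11]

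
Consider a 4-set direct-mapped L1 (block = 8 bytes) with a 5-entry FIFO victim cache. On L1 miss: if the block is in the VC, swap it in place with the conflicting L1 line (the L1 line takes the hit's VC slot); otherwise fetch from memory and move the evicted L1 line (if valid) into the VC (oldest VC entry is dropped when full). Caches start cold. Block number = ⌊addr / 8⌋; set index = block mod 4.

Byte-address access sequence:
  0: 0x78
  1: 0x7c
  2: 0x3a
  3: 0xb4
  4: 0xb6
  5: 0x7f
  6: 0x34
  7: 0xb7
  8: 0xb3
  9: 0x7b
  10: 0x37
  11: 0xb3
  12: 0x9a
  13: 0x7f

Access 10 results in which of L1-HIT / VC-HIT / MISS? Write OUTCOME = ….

  [0] addr=0x78 blk=15 s=3: MISS | VC []
  [1] addr=0x7c blk=15 s=3: L1-HIT | VC []
  [2] addr=0x3a blk=7 s=3: MISS | VC [15]
  [3] addr=0xb4 blk=22 s=2: MISS | VC [15]
  [4] addr=0xb6 blk=22 s=2: L1-HIT | VC [15]
  [5] addr=0x7f blk=15 s=3: VC-HIT | VC [7]
  [6] addr=0x34 blk=6 s=2: MISS | VC [7, 22]
  [7] addr=0xb7 blk=22 s=2: VC-HIT | VC [7, 6]
  [8] addr=0xb3 blk=22 s=2: L1-HIT | VC [7, 6]
  [9] addr=0x7b blk=15 s=3: L1-HIT | VC [7, 6]
  [10] addr=0x37 blk=6 s=2: VC-HIT | VC [7, 22]
  [11] addr=0xb3 blk=22 s=2: VC-HIT | VC [7, 6]
  [12] addr=0x9a blk=19 s=3: MISS | VC [7, 6, 15]
  [13] addr=0x7f blk=15 s=3: VC-HIT | VC [7, 6, 19]

OUTCOME = VC-HIT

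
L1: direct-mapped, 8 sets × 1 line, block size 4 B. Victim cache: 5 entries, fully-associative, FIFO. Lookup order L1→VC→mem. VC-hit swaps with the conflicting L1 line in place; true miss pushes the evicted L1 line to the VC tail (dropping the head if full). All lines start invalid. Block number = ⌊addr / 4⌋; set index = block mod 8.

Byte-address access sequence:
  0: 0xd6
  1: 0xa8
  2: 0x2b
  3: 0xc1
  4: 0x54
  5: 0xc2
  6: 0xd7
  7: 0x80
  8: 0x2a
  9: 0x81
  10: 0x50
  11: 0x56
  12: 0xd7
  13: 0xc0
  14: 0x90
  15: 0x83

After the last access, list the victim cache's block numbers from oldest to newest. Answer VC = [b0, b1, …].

  [0] addr=0xd6 blk=53 s=5: MISS | VC []
  [1] addr=0xa8 blk=42 s=2: MISS | VC []
  [2] addr=0x2b blk=10 s=2: MISS | VC [42]
  [3] addr=0xc1 blk=48 s=0: MISS | VC [42]
  [4] addr=0x54 blk=21 s=5: MISS | VC [42, 53]
  [5] addr=0xc2 blk=48 s=0: L1-HIT | VC [42, 53]
  [6] addr=0xd7 blk=53 s=5: VC-HIT | VC [42, 21]
  [7] addr=0x80 blk=32 s=0: MISS | VC [42, 21, 48]
  [8] addr=0x2a blk=10 s=2: L1-HIT | VC [42, 21, 48]
  [9] addr=0x81 blk=32 s=0: L1-HIT | VC [42, 21, 48]
  [10] addr=0x50 blk=20 s=4: MISS | VC [42, 21, 48]
  [11] addr=0x56 blk=21 s=5: VC-HIT | VC [42, 53, 48]
  [12] addr=0xd7 blk=53 s=5: VC-HIT | VC [42, 21, 48]
  [13] addr=0xc0 blk=48 s=0: VC-HIT | VC [42, 21, 32]
  [14] addr=0x90 blk=36 s=4: MISS | VC [42, 21, 32, 20]
  [15] addr=0x83 blk=32 s=0: VC-HIT | VC [42, 21, 48, 20]

VC = [42, 21, 48, 20]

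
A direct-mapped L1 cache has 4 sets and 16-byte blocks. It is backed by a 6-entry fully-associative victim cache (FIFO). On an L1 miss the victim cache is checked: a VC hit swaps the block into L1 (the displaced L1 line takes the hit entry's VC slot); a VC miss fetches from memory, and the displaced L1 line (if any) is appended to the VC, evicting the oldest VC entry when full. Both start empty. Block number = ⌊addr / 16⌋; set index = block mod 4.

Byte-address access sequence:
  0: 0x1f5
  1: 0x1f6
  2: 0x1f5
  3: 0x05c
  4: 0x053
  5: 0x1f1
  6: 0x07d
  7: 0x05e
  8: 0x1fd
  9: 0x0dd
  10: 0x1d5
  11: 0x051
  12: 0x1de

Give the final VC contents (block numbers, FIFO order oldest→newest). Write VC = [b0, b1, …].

VC = [7, 5, 13]

#0 0x1f5→b31/s3 MISS; vc=[]
#1 0x1f6→b31/s3 L1-HIT; vc=[]
#2 0x1f5→b31/s3 L1-HIT; vc=[]
#3 0x5c→b5/s1 MISS; vc=[]
#4 0x53→b5/s1 L1-HIT; vc=[]
#5 0x1f1→b31/s3 L1-HIT; vc=[]
#6 0x7d→b7/s3 MISS; vc=[31]
#7 0x5e→b5/s1 L1-HIT; vc=[31]
#8 0x1fd→b31/s3 VC-HIT; vc=[7]
#9 0xdd→b13/s1 MISS; vc=[7,5]
#10 0x1d5→b29/s1 MISS; vc=[7,5,13]
#11 0x51→b5/s1 VC-HIT; vc=[7,29,13]
#12 0x1de→b29/s1 VC-HIT; vc=[7,5,13]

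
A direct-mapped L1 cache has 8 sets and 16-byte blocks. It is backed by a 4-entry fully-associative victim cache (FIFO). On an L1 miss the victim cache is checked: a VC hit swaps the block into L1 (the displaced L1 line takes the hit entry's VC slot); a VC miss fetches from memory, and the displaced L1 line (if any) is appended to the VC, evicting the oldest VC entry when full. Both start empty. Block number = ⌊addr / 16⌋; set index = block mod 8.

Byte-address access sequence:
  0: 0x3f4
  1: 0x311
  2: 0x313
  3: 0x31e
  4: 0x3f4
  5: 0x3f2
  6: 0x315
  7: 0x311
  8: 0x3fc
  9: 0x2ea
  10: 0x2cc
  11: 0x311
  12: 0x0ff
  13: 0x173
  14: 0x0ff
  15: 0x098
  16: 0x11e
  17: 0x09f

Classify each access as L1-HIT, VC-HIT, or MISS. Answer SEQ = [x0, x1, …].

0: 0x3f4 (blk 63, set 7) → MISS  vc=[]
1: 0x311 (blk 49, set 1) → MISS  vc=[]
2: 0x313 (blk 49, set 1) → L1-HIT  vc=[]
3: 0x31e (blk 49, set 1) → L1-HIT  vc=[]
4: 0x3f4 (blk 63, set 7) → L1-HIT  vc=[]
5: 0x3f2 (blk 63, set 7) → L1-HIT  vc=[]
6: 0x315 (blk 49, set 1) → L1-HIT  vc=[]
7: 0x311 (blk 49, set 1) → L1-HIT  vc=[]
8: 0x3fc (blk 63, set 7) → L1-HIT  vc=[]
9: 0x2ea (blk 46, set 6) → MISS  vc=[]
10: 0x2cc (blk 44, set 4) → MISS  vc=[]
11: 0x311 (blk 49, set 1) → L1-HIT  vc=[]
12: 0xff (blk 15, set 7) → MISS  vc=[63]
13: 0x173 (blk 23, set 7) → MISS  vc=[63, 15]
14: 0xff (blk 15, set 7) → VC-HIT  vc=[63, 23]
15: 0x98 (blk 9, set 1) → MISS  vc=[63, 23, 49]
16: 0x11e (blk 17, set 1) → MISS  vc=[63, 23, 49, 9]
17: 0x9f (blk 9, set 1) → VC-HIT  vc=[63, 23, 49, 17]

SEQ = [MISS, MISS, L1-HIT, L1-HIT, L1-HIT, L1-HIT, L1-HIT, L1-HIT, L1-HIT, MISS, MISS, L1-HIT, MISS, MISS, VC-HIT, MISS, MISS, VC-HIT]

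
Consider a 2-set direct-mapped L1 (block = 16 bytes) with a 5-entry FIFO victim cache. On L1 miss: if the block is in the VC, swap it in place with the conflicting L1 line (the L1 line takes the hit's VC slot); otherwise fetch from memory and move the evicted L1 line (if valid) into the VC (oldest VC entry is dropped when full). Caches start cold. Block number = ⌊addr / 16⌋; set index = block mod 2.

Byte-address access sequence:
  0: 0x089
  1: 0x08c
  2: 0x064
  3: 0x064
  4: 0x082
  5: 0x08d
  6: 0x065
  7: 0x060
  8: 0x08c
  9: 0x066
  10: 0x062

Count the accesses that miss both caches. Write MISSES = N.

MISSES = 2

#0 0x89→b8/s0 MISS; vc=[]
#1 0x8c→b8/s0 L1-HIT; vc=[]
#2 0x64→b6/s0 MISS; vc=[8]
#3 0x64→b6/s0 L1-HIT; vc=[8]
#4 0x82→b8/s0 VC-HIT; vc=[6]
#5 0x8d→b8/s0 L1-HIT; vc=[6]
#6 0x65→b6/s0 VC-HIT; vc=[8]
#7 0x60→b6/s0 L1-HIT; vc=[8]
#8 0x8c→b8/s0 VC-HIT; vc=[6]
#9 0x66→b6/s0 VC-HIT; vc=[8]
#10 0x62→b6/s0 L1-HIT; vc=[8]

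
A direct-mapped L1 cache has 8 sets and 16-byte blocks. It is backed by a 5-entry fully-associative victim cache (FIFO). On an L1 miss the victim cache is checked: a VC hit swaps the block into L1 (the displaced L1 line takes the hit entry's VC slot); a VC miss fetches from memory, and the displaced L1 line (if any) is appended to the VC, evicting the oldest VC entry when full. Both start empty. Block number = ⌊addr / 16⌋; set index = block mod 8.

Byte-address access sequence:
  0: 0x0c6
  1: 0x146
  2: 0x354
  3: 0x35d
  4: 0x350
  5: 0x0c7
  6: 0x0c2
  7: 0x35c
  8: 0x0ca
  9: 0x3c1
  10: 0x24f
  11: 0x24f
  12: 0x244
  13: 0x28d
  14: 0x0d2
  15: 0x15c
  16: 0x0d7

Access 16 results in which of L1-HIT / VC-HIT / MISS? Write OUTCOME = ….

  [0] addr=0xc6 blk=12 s=4: MISS | VC []
  [1] addr=0x146 blk=20 s=4: MISS | VC [12]
  [2] addr=0x354 blk=53 s=5: MISS | VC [12]
  [3] addr=0x35d blk=53 s=5: L1-HIT | VC [12]
  [4] addr=0x350 blk=53 s=5: L1-HIT | VC [12]
  [5] addr=0xc7 blk=12 s=4: VC-HIT | VC [20]
  [6] addr=0xc2 blk=12 s=4: L1-HIT | VC [20]
  [7] addr=0x35c blk=53 s=5: L1-HIT | VC [20]
  [8] addr=0xca blk=12 s=4: L1-HIT | VC [20]
  [9] addr=0x3c1 blk=60 s=4: MISS | VC [20, 12]
  [10] addr=0x24f blk=36 s=4: MISS | VC [20, 12, 60]
  [11] addr=0x24f blk=36 s=4: L1-HIT | VC [20, 12, 60]
  [12] addr=0x244 blk=36 s=4: L1-HIT | VC [20, 12, 60]
  [13] addr=0x28d blk=40 s=0: MISS | VC [20, 12, 60]
  [14] addr=0xd2 blk=13 s=5: MISS | VC [20, 12, 60, 53]
  [15] addr=0x15c blk=21 s=5: MISS | VC [20, 12, 60, 53, 13]
  [16] addr=0xd7 blk=13 s=5: VC-HIT | VC [20, 12, 60, 53, 21]

OUTCOME = VC-HIT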